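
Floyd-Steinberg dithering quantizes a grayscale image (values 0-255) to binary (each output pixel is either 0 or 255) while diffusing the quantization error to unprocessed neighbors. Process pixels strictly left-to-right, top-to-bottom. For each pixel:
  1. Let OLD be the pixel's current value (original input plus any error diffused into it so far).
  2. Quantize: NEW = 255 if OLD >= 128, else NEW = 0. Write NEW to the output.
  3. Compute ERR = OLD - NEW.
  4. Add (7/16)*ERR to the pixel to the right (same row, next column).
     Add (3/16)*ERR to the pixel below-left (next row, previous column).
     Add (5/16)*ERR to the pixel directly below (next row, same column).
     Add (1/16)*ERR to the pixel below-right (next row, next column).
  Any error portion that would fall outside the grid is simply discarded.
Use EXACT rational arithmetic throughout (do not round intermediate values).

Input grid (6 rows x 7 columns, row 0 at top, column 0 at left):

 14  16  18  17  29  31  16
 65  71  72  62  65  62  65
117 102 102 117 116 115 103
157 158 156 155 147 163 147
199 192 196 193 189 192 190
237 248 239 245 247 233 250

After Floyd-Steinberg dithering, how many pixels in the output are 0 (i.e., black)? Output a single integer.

Answer: 19

Derivation:
(0,0): OLD=14 → NEW=0, ERR=14
(0,1): OLD=177/8 → NEW=0, ERR=177/8
(0,2): OLD=3543/128 → NEW=0, ERR=3543/128
(0,3): OLD=59617/2048 → NEW=0, ERR=59617/2048
(0,4): OLD=1367591/32768 → NEW=0, ERR=1367591/32768
(0,5): OLD=25826065/524288 → NEW=0, ERR=25826065/524288
(0,6): OLD=315000183/8388608 → NEW=0, ERR=315000183/8388608
(1,0): OLD=9411/128 → NEW=0, ERR=9411/128
(1,1): OLD=118933/1024 → NEW=0, ERR=118933/1024
(1,2): OLD=4531961/32768 → NEW=255, ERR=-3823879/32768
(1,3): OLD=3879461/131072 → NEW=0, ERR=3879461/131072
(1,4): OLD=856031855/8388608 → NEW=0, ERR=856031855/8388608
(1,5): OLD=8837455583/67108864 → NEW=255, ERR=-8275304737/67108864
(1,6): OLD=27771829041/1073741824 → NEW=0, ERR=27771829041/1073741824
(2,0): OLD=2650167/16384 → NEW=255, ERR=-1527753/16384
(2,1): OLD=42055693/524288 → NEW=0, ERR=42055693/524288
(2,2): OLD=951564775/8388608 → NEW=0, ERR=951564775/8388608
(2,3): OLD=12597518831/67108864 → NEW=255, ERR=-4515241489/67108864
(2,4): OLD=52174502591/536870912 → NEW=0, ERR=52174502591/536870912
(2,5): OLD=2236991178037/17179869184 → NEW=255, ERR=-2143875463883/17179869184
(2,6): OLD=13408564478659/274877906944 → NEW=0, ERR=13408564478659/274877906944
(3,0): OLD=1198738055/8388608 → NEW=255, ERR=-940356985/8388608
(3,1): OLD=10030421179/67108864 → NEW=255, ERR=-7082339141/67108864
(3,2): OLD=73913672897/536870912 → NEW=255, ERR=-62988409663/536870912
(3,3): OLD=231833746983/2147483648 → NEW=0, ERR=231833746983/2147483648
(3,4): OLD=54150134353543/274877906944 → NEW=255, ERR=-15943731917177/274877906944
(3,5): OLD=250352229770821/2199023255552 → NEW=0, ERR=250352229770821/2199023255552
(3,6): OLD=7186494825223387/35184372088832 → NEW=255, ERR=-1785520057428773/35184372088832
(4,0): OLD=154813326153/1073741824 → NEW=255, ERR=-118990838967/1073741824
(4,1): OLD=1400715727221/17179869184 → NEW=0, ERR=1400715727221/17179869184
(4,2): OLD=57353865412987/274877906944 → NEW=255, ERR=-12740000857733/274877906944
(4,3): OLD=413967653604537/2199023255552 → NEW=255, ERR=-146783276561223/2199023255552
(4,4): OLD=2986534279198331/17592186044416 → NEW=255, ERR=-1499473162127749/17592186044416
(4,5): OLD=99724587311084123/562949953421312 → NEW=255, ERR=-43827650811350437/562949953421312
(4,6): OLD=1325822868948363757/9007199254740992 → NEW=255, ERR=-971012941010589203/9007199254740992
(5,0): OLD=59828944010031/274877906944 → NEW=255, ERR=-10264922260689/274877906944
(5,1): OLD=531118339878949/2199023255552 → NEW=255, ERR=-29632590286811/2199023255552
(5,2): OLD=3715489273157235/17592186044416 → NEW=255, ERR=-770518168168845/17592186044416
(5,3): OLD=26191315756600863/140737488355328 → NEW=255, ERR=-9696743774007777/140737488355328
(5,4): OLD=1544294213074643029/9007199254740992 → NEW=255, ERR=-752541596884309931/9007199254740992
(5,5): OLD=10562033248267519301/72057594037927936 → NEW=255, ERR=-7812653231404104379/72057594037927936
(5,6): OLD=189091346587606589291/1152921504606846976 → NEW=255, ERR=-104903637087139389589/1152921504606846976
Output grid:
  Row 0: .......  (7 black, running=7)
  Row 1: ..#..#.  (5 black, running=12)
  Row 2: #..#.#.  (4 black, running=16)
  Row 3: ###.#.#  (2 black, running=18)
  Row 4: #.#####  (1 black, running=19)
  Row 5: #######  (0 black, running=19)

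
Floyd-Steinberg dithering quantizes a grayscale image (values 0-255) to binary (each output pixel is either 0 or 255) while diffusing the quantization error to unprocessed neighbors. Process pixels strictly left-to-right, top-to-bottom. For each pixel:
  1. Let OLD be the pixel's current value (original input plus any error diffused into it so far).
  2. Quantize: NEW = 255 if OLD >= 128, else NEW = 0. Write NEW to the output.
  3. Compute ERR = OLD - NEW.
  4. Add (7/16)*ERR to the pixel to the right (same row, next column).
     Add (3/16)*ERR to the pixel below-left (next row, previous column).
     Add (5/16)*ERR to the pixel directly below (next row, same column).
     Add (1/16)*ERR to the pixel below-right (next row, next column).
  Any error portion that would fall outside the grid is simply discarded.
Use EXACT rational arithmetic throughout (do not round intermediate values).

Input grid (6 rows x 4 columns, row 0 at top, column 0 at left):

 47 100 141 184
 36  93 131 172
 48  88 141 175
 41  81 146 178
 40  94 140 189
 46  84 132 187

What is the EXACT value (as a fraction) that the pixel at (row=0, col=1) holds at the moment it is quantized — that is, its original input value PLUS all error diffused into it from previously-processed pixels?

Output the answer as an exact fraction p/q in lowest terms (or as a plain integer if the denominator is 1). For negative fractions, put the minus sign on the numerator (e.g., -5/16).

Answer: 1929/16

Derivation:
(0,0): OLD=47 → NEW=0, ERR=47
(0,1): OLD=1929/16 → NEW=0, ERR=1929/16
Target (0,1): original=100, with diffused error = 1929/16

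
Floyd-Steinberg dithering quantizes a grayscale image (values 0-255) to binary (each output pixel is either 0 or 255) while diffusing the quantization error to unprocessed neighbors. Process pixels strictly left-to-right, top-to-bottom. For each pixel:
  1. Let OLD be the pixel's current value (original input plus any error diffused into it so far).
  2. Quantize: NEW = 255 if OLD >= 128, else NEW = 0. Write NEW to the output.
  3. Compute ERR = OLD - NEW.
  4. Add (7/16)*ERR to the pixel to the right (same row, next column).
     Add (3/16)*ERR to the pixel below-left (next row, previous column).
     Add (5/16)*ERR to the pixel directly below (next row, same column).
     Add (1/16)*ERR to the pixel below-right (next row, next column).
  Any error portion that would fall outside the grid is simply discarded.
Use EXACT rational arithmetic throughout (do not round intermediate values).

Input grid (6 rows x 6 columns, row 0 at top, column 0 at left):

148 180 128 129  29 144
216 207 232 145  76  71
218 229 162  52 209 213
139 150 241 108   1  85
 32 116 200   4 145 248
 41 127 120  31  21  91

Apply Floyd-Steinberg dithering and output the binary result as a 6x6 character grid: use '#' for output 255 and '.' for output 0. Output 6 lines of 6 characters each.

(0,0): OLD=148 → NEW=255, ERR=-107
(0,1): OLD=2131/16 → NEW=255, ERR=-1949/16
(0,2): OLD=19125/256 → NEW=0, ERR=19125/256
(0,3): OLD=662259/4096 → NEW=255, ERR=-382221/4096
(0,4): OLD=-775003/65536 → NEW=0, ERR=-775003/65536
(0,5): OLD=145569923/1048576 → NEW=255, ERR=-121816957/1048576
(1,0): OLD=40889/256 → NEW=255, ERR=-24391/256
(1,1): OLD=275599/2048 → NEW=255, ERR=-246641/2048
(1,2): OLD=11635771/65536 → NEW=255, ERR=-5075909/65536
(1,3): OLD=22126367/262144 → NEW=0, ERR=22126367/262144
(1,4): OLD=1369307005/16777216 → NEW=0, ERR=1369307005/16777216
(1,5): OLD=18700309083/268435456 → NEW=0, ERR=18700309083/268435456
(2,0): OLD=5427861/32768 → NEW=255, ERR=-2927979/32768
(2,1): OLD=138197815/1048576 → NEW=255, ERR=-129189065/1048576
(2,2): OLD=1546749029/16777216 → NEW=0, ERR=1546749029/16777216
(2,3): OLD=17337406333/134217728 → NEW=255, ERR=-16888114307/134217728
(2,4): OLD=849517452023/4294967296 → NEW=255, ERR=-245699208457/4294967296
(2,5): OLD=14763921405489/68719476736 → NEW=255, ERR=-2759545162191/68719476736
(3,0): OLD=1475989189/16777216 → NEW=0, ERR=1475989189/16777216
(3,1): OLD=21701619681/134217728 → NEW=255, ERR=-12523900959/134217728
(3,2): OLD=212272835187/1073741824 → NEW=255, ERR=-61531329933/1073741824
(3,3): OLD=2655598086297/68719476736 → NEW=0, ERR=2655598086297/68719476736
(3,4): OLD=-8446294228231/549755813888 → NEW=0, ERR=-8446294228231/549755813888
(3,5): OLD=546712542119927/8796093022208 → NEW=0, ERR=546712542119927/8796093022208
(4,0): OLD=90187341419/2147483648 → NEW=0, ERR=90187341419/2147483648
(4,1): OLD=3434867600495/34359738368 → NEW=0, ERR=3434867600495/34359738368
(4,2): OLD=249855003351453/1099511627776 → NEW=255, ERR=-30520461731427/1099511627776
(4,3): OLD=-44512488259343/17592186044416 → NEW=0, ERR=-44512488259343/17592186044416
(4,4): OLD=43110985491524353/281474976710656 → NEW=255, ERR=-28665133569692927/281474976710656
(4,5): OLD=999386276694366567/4503599627370496 → NEW=255, ERR=-149031628285109913/4503599627370496
(5,0): OLD=40059578484413/549755813888 → NEW=0, ERR=40059578484413/549755813888
(5,1): OLD=3299235076114061/17592186044416 → NEW=255, ERR=-1186772365212019/17592186044416
(5,2): OLD=12326534228477919/140737488355328 → NEW=0, ERR=12326534228477919/140737488355328
(5,3): OLD=214813429674104709/4503599627370496 → NEW=0, ERR=214813429674104709/4503599627370496
(5,4): OLD=33150339386257989/9007199254740992 → NEW=0, ERR=33150339386257989/9007199254740992
(5,5): OLD=10938933933525417481/144115188075855872 → NEW=0, ERR=10938933933525417481/144115188075855872
Row 0: ##.#.#
Row 1: ###...
Row 2: ##.###
Row 3: .##...
Row 4: ..#.##
Row 5: .#....

Answer: ##.#.#
###...
##.###
.##...
..#.##
.#....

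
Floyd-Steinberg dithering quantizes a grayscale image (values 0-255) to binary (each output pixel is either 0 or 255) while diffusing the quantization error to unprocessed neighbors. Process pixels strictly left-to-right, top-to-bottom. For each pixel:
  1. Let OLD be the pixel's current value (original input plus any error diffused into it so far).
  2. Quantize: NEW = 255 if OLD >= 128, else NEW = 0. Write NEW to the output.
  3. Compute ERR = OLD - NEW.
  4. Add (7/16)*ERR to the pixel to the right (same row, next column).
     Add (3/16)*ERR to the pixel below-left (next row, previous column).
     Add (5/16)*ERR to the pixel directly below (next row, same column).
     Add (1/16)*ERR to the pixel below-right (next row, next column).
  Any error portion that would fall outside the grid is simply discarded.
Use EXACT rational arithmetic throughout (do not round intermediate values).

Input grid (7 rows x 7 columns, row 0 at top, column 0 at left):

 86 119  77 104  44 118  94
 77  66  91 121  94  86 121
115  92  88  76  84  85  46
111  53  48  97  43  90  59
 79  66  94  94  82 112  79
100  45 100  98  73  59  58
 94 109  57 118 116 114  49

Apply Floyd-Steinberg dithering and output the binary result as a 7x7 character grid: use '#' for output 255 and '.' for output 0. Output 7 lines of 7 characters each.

(0,0): OLD=86 → NEW=0, ERR=86
(0,1): OLD=1253/8 → NEW=255, ERR=-787/8
(0,2): OLD=4347/128 → NEW=0, ERR=4347/128
(0,3): OLD=243421/2048 → NEW=0, ERR=243421/2048
(0,4): OLD=3145739/32768 → NEW=0, ERR=3145739/32768
(0,5): OLD=83886157/524288 → NEW=255, ERR=-49807283/524288
(0,6): OLD=439878171/8388608 → NEW=0, ERR=439878171/8388608
(1,0): OLD=10935/128 → NEW=0, ERR=10935/128
(1,1): OLD=86401/1024 → NEW=0, ERR=86401/1024
(1,2): OLD=5068053/32768 → NEW=255, ERR=-3287787/32768
(1,3): OLD=17612017/131072 → NEW=255, ERR=-15811343/131072
(1,4): OLD=510364595/8388608 → NEW=0, ERR=510364595/8388608
(1,5): OLD=6627818915/67108864 → NEW=0, ERR=6627818915/67108864
(1,6): OLD=187537287725/1073741824 → NEW=255, ERR=-86266877395/1073741824
(2,0): OLD=2580763/16384 → NEW=255, ERR=-1597157/16384
(2,1): OLD=32634457/524288 → NEW=0, ERR=32634457/524288
(2,2): OLD=558116939/8388608 → NEW=0, ERR=558116939/8388608
(2,3): OLD=4868578227/67108864 → NEW=0, ERR=4868578227/67108864
(2,4): OLD=78238496867/536870912 → NEW=255, ERR=-58663585693/536870912
(2,5): OLD=975750230113/17179869184 → NEW=0, ERR=975750230113/17179869184
(2,6): OLD=14270006780855/274877906944 → NEW=0, ERR=14270006780855/274877906944
(3,0): OLD=773493739/8388608 → NEW=0, ERR=773493739/8388608
(3,1): OLD=7997679375/67108864 → NEW=0, ERR=7997679375/67108864
(3,2): OLD=74315492957/536870912 → NEW=255, ERR=-62586589603/536870912
(3,3): OLD=112397346075/2147483648 → NEW=0, ERR=112397346075/2147483648
(3,4): OLD=12901434384363/274877906944 → NEW=0, ERR=12901434384363/274877906944
(3,5): OLD=288484254783345/2199023255552 → NEW=255, ERR=-272266675382415/2199023255552
(3,6): OLD=865707526252847/35184372088832 → NEW=0, ERR=865707526252847/35184372088832
(4,0): OLD=139758391781/1073741824 → NEW=255, ERR=-134045773339/1073741824
(4,1): OLD=558852963745/17179869184 → NEW=0, ERR=558852963745/17179869184
(4,2): OLD=24481581888271/274877906944 → NEW=0, ERR=24481581888271/274877906944
(4,3): OLD=331690858013013/2199023255552 → NEW=255, ERR=-229060072152747/2199023255552
(4,4): OLD=548025118911535/17592186044416 → NEW=0, ERR=548025118911535/17592186044416
(4,5): OLD=53189918597312239/562949953421312 → NEW=0, ERR=53189918597312239/562949953421312
(4,6): OLD=1083454504508053561/9007199254740992 → NEW=0, ERR=1083454504508053561/9007199254740992
(5,0): OLD=18440687718515/274877906944 → NEW=0, ERR=18440687718515/274877906944
(5,1): OLD=205417085909457/2199023255552 → NEW=0, ERR=205417085909457/2199023255552
(5,2): OLD=2659986524340679/17592186044416 → NEW=255, ERR=-1826020916985401/17592186044416
(5,3): OLD=4425447505110275/140737488355328 → NEW=0, ERR=4425447505110275/140737488355328
(5,4): OLD=970052472085859201/9007199254740992 → NEW=0, ERR=970052472085859201/9007199254740992
(5,5): OLD=11539654631634178289/72057594037927936 → NEW=255, ERR=-6835031848037445391/72057594037927936
(5,6): OLD=69170714091713115903/1152921504606846976 → NEW=0, ERR=69170714091713115903/1152921504606846976
(6,0): OLD=4661209742819179/35184372088832 → NEW=255, ERR=-4310805139832981/35184372088832
(6,1): OLD=39023558342906215/562949953421312 → NEW=0, ERR=39023558342906215/562949953421312
(6,2): OLD=600104063257060181/9007199254740992 → NEW=0, ERR=600104063257060181/9007199254740992
(6,3): OLD=12298849272073377227/72057594037927936 → NEW=255, ERR=-6075837207598246453/72057594037927936
(6,4): OLD=13971358317893127089/144115188075855872 → NEW=0, ERR=13971358317893127089/144115188075855872
(6,5): OLD=2670201201064037695365/18446744073709551616 → NEW=255, ERR=-2033718537731897966715/18446744073709551616
(6,6): OLD=4010106563904465952083/295147905179352825856 → NEW=0, ERR=4010106563904465952083/295147905179352825856
Row 0: .#...#.
Row 1: ..##..#
Row 2: #...#..
Row 3: ..#..#.
Row 4: #..#...
Row 5: ..#..#.
Row 6: #..#.#.

Answer: .#...#.
..##..#
#...#..
..#..#.
#..#...
..#..#.
#..#.#.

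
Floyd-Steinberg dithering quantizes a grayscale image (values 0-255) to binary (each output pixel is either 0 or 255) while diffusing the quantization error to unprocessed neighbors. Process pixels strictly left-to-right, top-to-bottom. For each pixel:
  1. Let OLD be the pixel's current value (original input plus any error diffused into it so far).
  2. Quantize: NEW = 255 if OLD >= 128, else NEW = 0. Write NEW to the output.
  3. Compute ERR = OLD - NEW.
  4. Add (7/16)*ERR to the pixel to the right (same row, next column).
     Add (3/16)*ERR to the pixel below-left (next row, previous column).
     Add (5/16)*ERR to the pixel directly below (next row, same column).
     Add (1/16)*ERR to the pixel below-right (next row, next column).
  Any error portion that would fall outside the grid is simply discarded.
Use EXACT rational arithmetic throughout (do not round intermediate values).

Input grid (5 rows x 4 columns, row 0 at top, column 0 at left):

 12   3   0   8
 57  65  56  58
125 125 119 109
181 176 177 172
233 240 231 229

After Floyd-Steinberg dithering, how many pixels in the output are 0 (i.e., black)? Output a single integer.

Answer: 10

Derivation:
(0,0): OLD=12 → NEW=0, ERR=12
(0,1): OLD=33/4 → NEW=0, ERR=33/4
(0,2): OLD=231/64 → NEW=0, ERR=231/64
(0,3): OLD=9809/1024 → NEW=0, ERR=9809/1024
(1,0): OLD=3987/64 → NEW=0, ERR=3987/64
(1,1): OLD=49285/512 → NEW=0, ERR=49285/512
(1,2): OLD=1663849/16384 → NEW=0, ERR=1663849/16384
(1,3): OLD=27695151/262144 → NEW=0, ERR=27695151/262144
(2,0): OLD=1331335/8192 → NEW=255, ERR=-757625/8192
(2,1): OLD=36059069/262144 → NEW=255, ERR=-30787651/262144
(2,2): OLD=65629489/524288 → NEW=0, ERR=65629489/524288
(2,3): OLD=1703959373/8388608 → NEW=255, ERR=-435135667/8388608
(3,0): OLD=545586071/4194304 → NEW=255, ERR=-523961449/4194304
(3,1): OLD=6867621577/67108864 → NEW=0, ERR=6867621577/67108864
(3,2): OLD=261803632183/1073741824 → NEW=255, ERR=-12000532937/1073741824
(3,3): OLD=2726856135681/17179869184 → NEW=255, ERR=-1654010506239/17179869184
(4,0): OLD=228867793803/1073741824 → NEW=255, ERR=-44936371317/1073741824
(4,1): OLD=2093944000673/8589934592 → NEW=255, ERR=-96489320287/8589934592
(4,2): OLD=57981982990081/274877906944 → NEW=255, ERR=-12111883280639/274877906944
(4,3): OLD=786976491147351/4398046511104 → NEW=255, ERR=-334525369184169/4398046511104
Output grid:
  Row 0: ....  (4 black, running=4)
  Row 1: ....  (4 black, running=8)
  Row 2: ##.#  (1 black, running=9)
  Row 3: #.##  (1 black, running=10)
  Row 4: ####  (0 black, running=10)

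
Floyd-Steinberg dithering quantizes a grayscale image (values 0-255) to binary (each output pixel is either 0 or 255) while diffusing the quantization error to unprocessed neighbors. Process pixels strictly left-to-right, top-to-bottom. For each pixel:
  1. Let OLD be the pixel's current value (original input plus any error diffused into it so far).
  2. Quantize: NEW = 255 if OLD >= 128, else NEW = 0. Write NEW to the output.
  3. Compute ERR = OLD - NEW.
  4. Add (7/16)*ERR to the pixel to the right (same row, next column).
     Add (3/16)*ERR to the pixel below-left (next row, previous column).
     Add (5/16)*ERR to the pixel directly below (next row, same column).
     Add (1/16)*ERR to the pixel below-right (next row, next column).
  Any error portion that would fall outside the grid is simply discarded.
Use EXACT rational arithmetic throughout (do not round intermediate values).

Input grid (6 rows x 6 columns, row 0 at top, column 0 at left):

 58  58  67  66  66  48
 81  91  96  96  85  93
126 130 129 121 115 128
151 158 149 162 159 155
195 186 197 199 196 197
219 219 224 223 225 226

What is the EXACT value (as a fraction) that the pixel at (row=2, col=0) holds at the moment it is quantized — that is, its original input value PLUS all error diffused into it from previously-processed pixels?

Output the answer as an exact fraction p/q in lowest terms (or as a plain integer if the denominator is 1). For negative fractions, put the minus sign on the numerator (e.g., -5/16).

Answer: 2453149/16384

Derivation:
(0,0): OLD=58 → NEW=0, ERR=58
(0,1): OLD=667/8 → NEW=0, ERR=667/8
(0,2): OLD=13245/128 → NEW=0, ERR=13245/128
(0,3): OLD=227883/2048 → NEW=0, ERR=227883/2048
(0,4): OLD=3757869/32768 → NEW=0, ERR=3757869/32768
(0,5): OLD=51470907/524288 → NEW=0, ERR=51470907/524288
(1,0): OLD=14689/128 → NEW=0, ERR=14689/128
(1,1): OLD=194855/1024 → NEW=255, ERR=-66265/1024
(1,2): OLD=4132019/32768 → NEW=0, ERR=4132019/32768
(1,3): OLD=28037687/131072 → NEW=255, ERR=-5385673/131072
(1,4): OLD=1075613125/8388608 → NEW=255, ERR=-1063481915/8388608
(1,5): OLD=10117562323/134217728 → NEW=0, ERR=10117562323/134217728
(2,0): OLD=2453149/16384 → NEW=255, ERR=-1724771/16384
Target (2,0): original=126, with diffused error = 2453149/16384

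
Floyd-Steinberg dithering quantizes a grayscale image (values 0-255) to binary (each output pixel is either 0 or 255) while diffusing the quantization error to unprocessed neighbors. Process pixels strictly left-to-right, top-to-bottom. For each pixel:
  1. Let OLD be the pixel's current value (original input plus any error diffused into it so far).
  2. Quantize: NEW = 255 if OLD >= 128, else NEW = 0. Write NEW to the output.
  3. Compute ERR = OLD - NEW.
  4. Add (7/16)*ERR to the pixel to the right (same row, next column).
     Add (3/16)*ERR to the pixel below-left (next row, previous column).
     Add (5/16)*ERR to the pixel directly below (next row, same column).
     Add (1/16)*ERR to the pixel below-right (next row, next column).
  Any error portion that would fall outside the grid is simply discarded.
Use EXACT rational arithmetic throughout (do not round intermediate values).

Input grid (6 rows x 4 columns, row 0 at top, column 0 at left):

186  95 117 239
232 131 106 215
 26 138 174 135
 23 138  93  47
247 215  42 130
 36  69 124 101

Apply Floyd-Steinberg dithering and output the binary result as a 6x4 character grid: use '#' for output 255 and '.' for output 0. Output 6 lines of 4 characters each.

Answer: #.##
#..#
.##.
..#.
##.#
..#.

Derivation:
(0,0): OLD=186 → NEW=255, ERR=-69
(0,1): OLD=1037/16 → NEW=0, ERR=1037/16
(0,2): OLD=37211/256 → NEW=255, ERR=-28069/256
(0,3): OLD=782461/4096 → NEW=255, ERR=-262019/4096
(1,0): OLD=56983/256 → NEW=255, ERR=-8297/256
(1,1): OLD=229793/2048 → NEW=0, ERR=229793/2048
(1,2): OLD=7397813/65536 → NEW=0, ERR=7397813/65536
(1,3): OLD=249081347/1048576 → NEW=255, ERR=-18305533/1048576
(2,0): OLD=1209467/32768 → NEW=0, ERR=1209467/32768
(2,1): OLD=218472313/1048576 → NEW=255, ERR=-48914567/1048576
(2,2): OLD=403924509/2097152 → NEW=255, ERR=-130849251/2097152
(2,3): OLD=3667578249/33554432 → NEW=0, ERR=3667578249/33554432
(3,0): OLD=432646987/16777216 → NEW=0, ERR=432646987/16777216
(3,1): OLD=33638321557/268435456 → NEW=0, ERR=33638321557/268435456
(3,2): OLD=626656437611/4294967296 → NEW=255, ERR=-468560222869/4294967296
(3,3): OLD=2029164659821/68719476736 → NEW=0, ERR=2029164659821/68719476736
(4,0): OLD=1196383645743/4294967296 → NEW=255, ERR=101166985263/4294967296
(4,1): OLD=8439499539853/34359738368 → NEW=255, ERR=-322233743987/34359738368
(4,2): OLD=18882302419309/1099511627776 → NEW=0, ERR=18882302419309/1099511627776
(4,3): OLD=2461542058440459/17592186044416 → NEW=255, ERR=-2024465382885621/17592186044416
(5,0): OLD=22871187478527/549755813888 → NEW=0, ERR=22871187478527/549755813888
(5,1): OLD=1565045718211417/17592186044416 → NEW=0, ERR=1565045718211417/17592186044416
(5,2): OLD=1285325672111493/8796093022208 → NEW=255, ERR=-957678048551547/8796093022208
(5,3): OLD=5201269892335437/281474976710656 → NEW=0, ERR=5201269892335437/281474976710656
Row 0: #.##
Row 1: #..#
Row 2: .##.
Row 3: ..#.
Row 4: ##.#
Row 5: ..#.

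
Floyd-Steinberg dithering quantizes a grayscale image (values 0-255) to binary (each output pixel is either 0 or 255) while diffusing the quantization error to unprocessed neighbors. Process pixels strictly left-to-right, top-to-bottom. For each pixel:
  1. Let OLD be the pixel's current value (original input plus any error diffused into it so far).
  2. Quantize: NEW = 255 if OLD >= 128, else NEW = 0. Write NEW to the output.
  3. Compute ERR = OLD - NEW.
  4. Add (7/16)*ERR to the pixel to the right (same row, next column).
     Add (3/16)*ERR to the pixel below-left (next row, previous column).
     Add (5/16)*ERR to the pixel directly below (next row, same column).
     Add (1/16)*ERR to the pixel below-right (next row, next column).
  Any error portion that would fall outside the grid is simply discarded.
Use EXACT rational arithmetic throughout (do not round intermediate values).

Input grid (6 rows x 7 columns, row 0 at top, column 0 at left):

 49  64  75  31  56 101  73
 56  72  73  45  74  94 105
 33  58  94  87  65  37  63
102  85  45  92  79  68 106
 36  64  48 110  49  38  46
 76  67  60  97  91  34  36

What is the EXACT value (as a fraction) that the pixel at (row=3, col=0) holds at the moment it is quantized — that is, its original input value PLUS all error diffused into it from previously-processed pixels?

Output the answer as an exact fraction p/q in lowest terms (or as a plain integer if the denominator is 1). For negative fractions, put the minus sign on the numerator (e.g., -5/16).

(0,0): OLD=49 → NEW=0, ERR=49
(0,1): OLD=1367/16 → NEW=0, ERR=1367/16
(0,2): OLD=28769/256 → NEW=0, ERR=28769/256
(0,3): OLD=328359/4096 → NEW=0, ERR=328359/4096
(0,4): OLD=5968529/65536 → NEW=0, ERR=5968529/65536
(0,5): OLD=147685879/1048576 → NEW=255, ERR=-119701001/1048576
(0,6): OLD=386829761/16777216 → NEW=0, ERR=386829761/16777216
(1,0): OLD=22357/256 → NEW=0, ERR=22357/256
(1,1): OLD=329811/2048 → NEW=255, ERR=-192429/2048
(1,2): OLD=5726671/65536 → NEW=0, ERR=5726671/65536
(1,3): OLD=34702947/262144 → NEW=255, ERR=-32143773/262144
(1,4): OLD=543927561/16777216 → NEW=0, ERR=543927561/16777216
(1,5): OLD=11076389209/134217728 → NEW=0, ERR=11076389209/134217728
(1,6): OLD=303171969815/2147483648 → NEW=255, ERR=-244436360425/2147483648
(2,0): OLD=1398337/32768 → NEW=0, ERR=1398337/32768
(2,1): OLD=72508891/1048576 → NEW=0, ERR=72508891/1048576
(2,2): OLD=2058505297/16777216 → NEW=0, ERR=2058505297/16777216
(2,3): OLD=15287612425/134217728 → NEW=0, ERR=15287612425/134217728
(2,4): OLD=142564191193/1073741824 → NEW=255, ERR=-131239973927/1073741824
(2,5): OLD=-343624532109/34359738368 → NEW=0, ERR=-343624532109/34359738368
(2,6): OLD=15509891353685/549755813888 → NEW=0, ERR=15509891353685/549755813888
(3,0): OLD=2152536625/16777216 → NEW=255, ERR=-2125653455/16777216
Target (3,0): original=102, with diffused error = 2152536625/16777216

Answer: 2152536625/16777216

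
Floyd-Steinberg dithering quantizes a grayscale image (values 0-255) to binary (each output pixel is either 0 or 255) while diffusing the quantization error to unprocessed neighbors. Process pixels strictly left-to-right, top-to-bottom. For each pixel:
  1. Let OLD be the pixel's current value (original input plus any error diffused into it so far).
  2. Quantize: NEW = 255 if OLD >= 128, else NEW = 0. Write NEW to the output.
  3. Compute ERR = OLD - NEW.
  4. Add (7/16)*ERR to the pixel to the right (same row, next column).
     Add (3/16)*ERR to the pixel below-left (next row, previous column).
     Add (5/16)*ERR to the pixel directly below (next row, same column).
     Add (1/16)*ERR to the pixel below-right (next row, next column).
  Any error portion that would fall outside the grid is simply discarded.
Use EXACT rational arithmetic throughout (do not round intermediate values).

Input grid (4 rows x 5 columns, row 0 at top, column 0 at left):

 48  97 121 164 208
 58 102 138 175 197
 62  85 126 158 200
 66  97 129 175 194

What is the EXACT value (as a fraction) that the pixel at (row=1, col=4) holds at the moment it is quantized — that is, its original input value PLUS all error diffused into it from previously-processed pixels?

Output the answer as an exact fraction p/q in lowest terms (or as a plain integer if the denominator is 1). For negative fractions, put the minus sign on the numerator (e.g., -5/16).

(0,0): OLD=48 → NEW=0, ERR=48
(0,1): OLD=118 → NEW=0, ERR=118
(0,2): OLD=1381/8 → NEW=255, ERR=-659/8
(0,3): OLD=16379/128 → NEW=0, ERR=16379/128
(0,4): OLD=540637/2048 → NEW=255, ERR=18397/2048
(1,0): OLD=761/8 → NEW=0, ERR=761/8
(1,1): OLD=10755/64 → NEW=255, ERR=-5565/64
(1,2): OLD=216235/2048 → NEW=0, ERR=216235/2048
(1,3): OLD=2111213/8192 → NEW=255, ERR=22253/8192
(1,4): OLD=27393151/131072 → NEW=255, ERR=-6030209/131072
Target (1,4): original=197, with diffused error = 27393151/131072

Answer: 27393151/131072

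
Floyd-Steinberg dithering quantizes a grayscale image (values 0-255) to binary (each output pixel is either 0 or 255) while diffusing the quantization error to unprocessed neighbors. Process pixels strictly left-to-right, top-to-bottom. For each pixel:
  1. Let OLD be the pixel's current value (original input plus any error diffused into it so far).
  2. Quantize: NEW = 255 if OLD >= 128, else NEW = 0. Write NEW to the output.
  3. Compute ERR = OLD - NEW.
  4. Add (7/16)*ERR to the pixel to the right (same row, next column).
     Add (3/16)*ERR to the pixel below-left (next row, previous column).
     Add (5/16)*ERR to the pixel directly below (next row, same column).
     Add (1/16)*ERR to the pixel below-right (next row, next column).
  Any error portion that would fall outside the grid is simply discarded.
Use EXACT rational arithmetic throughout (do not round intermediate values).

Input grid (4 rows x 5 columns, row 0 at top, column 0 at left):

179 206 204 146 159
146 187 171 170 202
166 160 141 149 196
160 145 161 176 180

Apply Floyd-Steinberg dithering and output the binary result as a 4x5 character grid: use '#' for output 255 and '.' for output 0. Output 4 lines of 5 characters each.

(0,0): OLD=179 → NEW=255, ERR=-76
(0,1): OLD=691/4 → NEW=255, ERR=-329/4
(0,2): OLD=10753/64 → NEW=255, ERR=-5567/64
(0,3): OLD=110535/1024 → NEW=0, ERR=110535/1024
(0,4): OLD=3378801/16384 → NEW=255, ERR=-799119/16384
(1,0): OLD=6837/64 → NEW=0, ERR=6837/64
(1,1): OLD=95731/512 → NEW=255, ERR=-34829/512
(1,2): OLD=2116079/16384 → NEW=255, ERR=-2061841/16384
(1,3): OLD=8787971/65536 → NEW=255, ERR=-7923709/65536
(1,4): OLD=147438249/1048576 → NEW=255, ERR=-119948631/1048576
(2,0): OLD=1528865/8192 → NEW=255, ERR=-560095/8192
(2,1): OLD=24093819/262144 → NEW=0, ERR=24093819/262144
(2,2): OLD=482189361/4194304 → NEW=0, ERR=482189361/4194304
(2,3): OLD=8871744515/67108864 → NEW=255, ERR=-8241015805/67108864
(2,4): OLD=106268846933/1073741824 → NEW=0, ERR=106268846933/1073741824
(3,0): OLD=653754897/4194304 → NEW=255, ERR=-415792623/4194304
(3,1): OLD=4953770941/33554432 → NEW=255, ERR=-3602609219/33554432
(3,2): OLD=142456023727/1073741824 → NEW=255, ERR=-131348141393/1073741824
(3,3): OLD=235898217431/2147483648 → NEW=0, ERR=235898217431/2147483648
(3,4): OLD=8635016391827/34359738368 → NEW=255, ERR=-126716892013/34359738368
Row 0: ###.#
Row 1: .####
Row 2: #..#.
Row 3: ###.#

Answer: ###.#
.####
#..#.
###.#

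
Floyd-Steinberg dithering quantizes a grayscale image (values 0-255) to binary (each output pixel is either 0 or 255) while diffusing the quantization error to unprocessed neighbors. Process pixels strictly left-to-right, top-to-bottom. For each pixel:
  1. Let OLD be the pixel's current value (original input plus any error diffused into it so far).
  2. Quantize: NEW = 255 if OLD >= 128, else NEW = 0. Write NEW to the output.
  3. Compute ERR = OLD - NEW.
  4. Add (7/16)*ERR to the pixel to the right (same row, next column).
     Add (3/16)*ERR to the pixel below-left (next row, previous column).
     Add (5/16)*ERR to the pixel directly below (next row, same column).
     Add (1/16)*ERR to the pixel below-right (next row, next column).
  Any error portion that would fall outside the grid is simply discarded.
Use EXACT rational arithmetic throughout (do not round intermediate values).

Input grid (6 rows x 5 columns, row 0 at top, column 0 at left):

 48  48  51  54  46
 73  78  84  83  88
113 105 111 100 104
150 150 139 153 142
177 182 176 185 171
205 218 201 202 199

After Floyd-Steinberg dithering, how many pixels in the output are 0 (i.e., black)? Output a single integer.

Answer: 14

Derivation:
(0,0): OLD=48 → NEW=0, ERR=48
(0,1): OLD=69 → NEW=0, ERR=69
(0,2): OLD=1299/16 → NEW=0, ERR=1299/16
(0,3): OLD=22917/256 → NEW=0, ERR=22917/256
(0,4): OLD=348835/4096 → NEW=0, ERR=348835/4096
(1,0): OLD=1615/16 → NEW=0, ERR=1615/16
(1,1): OLD=20729/128 → NEW=255, ERR=-11911/128
(1,2): OLD=367645/4096 → NEW=0, ERR=367645/4096
(1,3): OLD=2806353/16384 → NEW=255, ERR=-1371567/16384
(1,4): OLD=21911091/262144 → NEW=0, ERR=21911091/262144
(2,0): OLD=260291/2048 → NEW=0, ERR=260291/2048
(2,1): OLD=10135969/65536 → NEW=255, ERR=-6575711/65536
(2,2): OLD=77216323/1048576 → NEW=0, ERR=77216323/1048576
(2,3): OLD=2136384633/16777216 → NEW=0, ERR=2136384633/16777216
(2,4): OLD=48479044367/268435456 → NEW=255, ERR=-19971996913/268435456
(3,0): OLD=179205827/1048576 → NEW=255, ERR=-88181053/1048576
(3,1): OLD=869088055/8388608 → NEW=0, ERR=869088055/8388608
(3,2): OLD=60382838877/268435456 → NEW=255, ERR=-8068202403/268435456
(3,3): OLD=91426842257/536870912 → NEW=255, ERR=-45475240303/536870912
(3,4): OLD=770088369069/8589934592 → NEW=0, ERR=770088369069/8589934592
(4,0): OLD=22836559901/134217728 → NEW=255, ERR=-11388960739/134217728
(4,1): OLD=714513729549/4294967296 → NEW=255, ERR=-380702930931/4294967296
(4,2): OLD=8137818513667/68719476736 → NEW=0, ERR=8137818513667/68719476736
(4,3): OLD=247686887982797/1099511627776 → NEW=255, ERR=-32688577100083/1099511627776
(4,4): OLD=3179167037958171/17592186044416 → NEW=255, ERR=-1306840403367909/17592186044416
(5,0): OLD=11123150219847/68719476736 → NEW=255, ERR=-6400316347833/68719476736
(5,1): OLD=91508696794245/549755813888 → NEW=255, ERR=-48679035747195/549755813888
(5,2): OLD=3310022693941661/17592186044416 → NEW=255, ERR=-1175984747384419/17592186044416
(5,3): OLD=11043431556312491/70368744177664 → NEW=255, ERR=-6900598208991829/70368744177664
(5,4): OLD=147521016996975881/1125899906842624 → NEW=255, ERR=-139583459247893239/1125899906842624
Output grid:
  Row 0: .....  (5 black, running=5)
  Row 1: .#.#.  (3 black, running=8)
  Row 2: .#..#  (3 black, running=11)
  Row 3: #.##.  (2 black, running=13)
  Row 4: ##.##  (1 black, running=14)
  Row 5: #####  (0 black, running=14)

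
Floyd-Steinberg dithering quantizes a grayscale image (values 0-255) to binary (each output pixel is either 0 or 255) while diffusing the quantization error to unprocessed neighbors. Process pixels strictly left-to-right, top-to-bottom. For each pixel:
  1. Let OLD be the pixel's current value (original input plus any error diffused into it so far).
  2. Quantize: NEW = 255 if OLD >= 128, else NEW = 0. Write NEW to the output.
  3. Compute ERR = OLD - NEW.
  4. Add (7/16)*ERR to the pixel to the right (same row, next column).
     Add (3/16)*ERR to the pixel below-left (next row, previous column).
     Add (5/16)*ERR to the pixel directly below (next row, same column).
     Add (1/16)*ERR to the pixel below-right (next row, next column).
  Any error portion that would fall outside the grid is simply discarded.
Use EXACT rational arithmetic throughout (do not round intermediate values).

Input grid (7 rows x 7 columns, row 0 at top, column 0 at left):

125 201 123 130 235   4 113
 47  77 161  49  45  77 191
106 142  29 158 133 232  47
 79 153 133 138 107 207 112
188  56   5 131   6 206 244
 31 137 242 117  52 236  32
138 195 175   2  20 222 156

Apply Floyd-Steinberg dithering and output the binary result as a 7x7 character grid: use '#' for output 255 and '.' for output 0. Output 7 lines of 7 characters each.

Answer: .#.##..
.##...#
.#..##.
.#.#.#.
#..#.##
.##..#.
.##..##

Derivation:
(0,0): OLD=125 → NEW=0, ERR=125
(0,1): OLD=4091/16 → NEW=255, ERR=11/16
(0,2): OLD=31565/256 → NEW=0, ERR=31565/256
(0,3): OLD=753435/4096 → NEW=255, ERR=-291045/4096
(0,4): OLD=13363645/65536 → NEW=255, ERR=-3348035/65536
(0,5): OLD=-19241941/1048576 → NEW=0, ERR=-19241941/1048576
(0,6): OLD=1761131821/16777216 → NEW=0, ERR=1761131821/16777216
(1,0): OLD=22065/256 → NEW=0, ERR=22065/256
(1,1): OLD=298711/2048 → NEW=255, ERR=-223529/2048
(1,2): OLD=9076771/65536 → NEW=255, ERR=-7634909/65536
(1,3): OLD=-6827801/262144 → NEW=0, ERR=-6827801/262144
(1,4): OLD=163720149/16777216 → NEW=0, ERR=163720149/16777216
(1,5): OLD=12351257189/134217728 → NEW=0, ERR=12351257189/134217728
(1,6): OLD=564610481483/2147483648 → NEW=255, ERR=17002151243/2147483648
(2,0): OLD=3685421/32768 → NEW=0, ERR=3685421/32768
(2,1): OLD=147472959/1048576 → NEW=255, ERR=-119913921/1048576
(2,2): OLD=-1160031363/16777216 → NEW=0, ERR=-1160031363/16777216
(2,3): OLD=15322154965/134217728 → NEW=0, ERR=15322154965/134217728
(2,4): OLD=216488576677/1073741824 → NEW=255, ERR=-57315588443/1073741824
(2,5): OLD=8229104271095/34359738368 → NEW=255, ERR=-532629012745/34359738368
(2,6): OLD=26632214103345/549755813888 → NEW=0, ERR=26632214103345/549755813888
(3,0): OLD=1555325661/16777216 → NEW=0, ERR=1555325661/16777216
(3,1): OLD=20385816089/134217728 → NEW=255, ERR=-13839704551/134217728
(3,2): OLD=86476810907/1073741824 → NEW=0, ERR=86476810907/1073741824
(3,3): OLD=835714262445/4294967296 → NEW=255, ERR=-259502398035/4294967296
(3,4): OLD=37445828277981/549755813888 → NEW=0, ERR=37445828277981/549755813888
(3,5): OLD=1045426396775271/4398046511104 → NEW=255, ERR=-76075463556249/4398046511104
(3,6): OLD=8345883153507065/70368744177664 → NEW=0, ERR=8345883153507065/70368744177664
(4,0): OLD=424420838611/2147483648 → NEW=255, ERR=-123187491629/2147483648
(4,1): OLD=672599093175/34359738368 → NEW=0, ERR=672599093175/34359738368
(4,2): OLD=11522240548889/549755813888 → NEW=0, ERR=11522240548889/549755813888
(4,3): OLD=611737973513699/4398046511104 → NEW=255, ERR=-509763886817821/4398046511104
(4,4): OLD=-1071129228898055/35184372088832 → NEW=0, ERR=-1071129228898055/35184372088832
(4,5): OLD=240684250000610617/1125899906842624 → NEW=255, ERR=-46420226244258503/1125899906842624
(4,6): OLD=4718766986213960031/18014398509481984 → NEW=255, ERR=125095366296054111/18014398509481984
(5,0): OLD=9205228179733/549755813888 → NEW=0, ERR=9205228179733/549755813888
(5,1): OLD=663169996272135/4398046511104 → NEW=255, ERR=-458331864059385/4398046511104
(5,2): OLD=6419301844003745/35184372088832 → NEW=255, ERR=-2552713038648415/35184372088832
(5,3): OLD=12564816757738245/281474976710656 → NEW=0, ERR=12564816757738245/281474976710656
(5,4): OLD=847422681327907543/18014398509481984 → NEW=0, ERR=847422681327907543/18014398509481984
(5,5): OLD=35033788687625501159/144115188075855872 → NEW=255, ERR=-1715584271717746201/144115188075855872
(5,6): OLD=60839912085391059113/2305843009213693952 → NEW=0, ERR=60839912085391059113/2305843009213693952
(6,0): OLD=8704100231528797/70368744177664 → NEW=0, ERR=8704100231528797/70368744177664
(6,1): OLD=229674625305377793/1125899906842624 → NEW=255, ERR=-57429850939491327/1125899906842624
(6,2): OLD=2375521540292817891/18014398509481984 → NEW=255, ERR=-2218150079625088029/18014398509481984
(6,3): OLD=-4847284737200110083/144115188075855872 → NEW=0, ERR=-4847284737200110083/144115188075855872
(6,4): OLD=5921150955224769127/288230376151711744 → NEW=0, ERR=5921150955224769127/288230376151711744
(6,5): OLD=8675681919948353635379/36893488147419103232 → NEW=255, ERR=-732157557643517688781/36893488147419103232
(6,6): OLD=91389046905724999547189/590295810358705651712 → NEW=255, ERR=-59136384735744941639371/590295810358705651712
Row 0: .#.##..
Row 1: .##...#
Row 2: .#..##.
Row 3: .#.#.#.
Row 4: #..#.##
Row 5: .##..#.
Row 6: .##..##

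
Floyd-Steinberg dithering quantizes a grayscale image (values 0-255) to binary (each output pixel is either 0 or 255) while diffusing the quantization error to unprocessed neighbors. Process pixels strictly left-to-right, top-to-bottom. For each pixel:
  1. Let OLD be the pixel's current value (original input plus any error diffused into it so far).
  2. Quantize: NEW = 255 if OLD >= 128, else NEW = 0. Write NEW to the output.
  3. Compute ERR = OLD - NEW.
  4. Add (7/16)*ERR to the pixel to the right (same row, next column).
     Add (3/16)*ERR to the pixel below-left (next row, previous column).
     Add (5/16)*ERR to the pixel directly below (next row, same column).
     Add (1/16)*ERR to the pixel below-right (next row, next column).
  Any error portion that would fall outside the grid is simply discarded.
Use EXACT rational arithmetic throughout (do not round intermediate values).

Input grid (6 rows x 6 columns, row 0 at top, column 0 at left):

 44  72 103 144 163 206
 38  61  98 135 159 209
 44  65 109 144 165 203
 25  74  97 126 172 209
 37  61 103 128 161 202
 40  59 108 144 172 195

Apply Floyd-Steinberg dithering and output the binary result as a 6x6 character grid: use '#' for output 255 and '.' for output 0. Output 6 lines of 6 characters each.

(0,0): OLD=44 → NEW=0, ERR=44
(0,1): OLD=365/4 → NEW=0, ERR=365/4
(0,2): OLD=9147/64 → NEW=255, ERR=-7173/64
(0,3): OLD=97245/1024 → NEW=0, ERR=97245/1024
(0,4): OLD=3351307/16384 → NEW=255, ERR=-826613/16384
(0,5): OLD=48215373/262144 → NEW=255, ERR=-18631347/262144
(1,0): OLD=4407/64 → NEW=0, ERR=4407/64
(1,1): OLD=51905/512 → NEW=0, ERR=51905/512
(1,2): OLD=2143637/16384 → NEW=255, ERR=-2034283/16384
(1,3): OLD=6153233/65536 → NEW=0, ERR=6153233/65536
(1,4): OLD=742056499/4194304 → NEW=255, ERR=-327491021/4194304
(1,5): OLD=10031194741/67108864 → NEW=255, ERR=-7081565579/67108864
(2,0): OLD=692443/8192 → NEW=0, ERR=692443/8192
(2,1): OLD=30063705/262144 → NEW=0, ERR=30063705/262144
(2,2): OLD=605296587/4194304 → NEW=255, ERR=-464250933/4194304
(2,3): OLD=3439852467/33554432 → NEW=0, ERR=3439852467/33554432
(2,4): OLD=184182267673/1073741824 → NEW=255, ERR=-89621897447/1073741824
(2,5): OLD=2209797214527/17179869184 → NEW=255, ERR=-2171069427393/17179869184
(3,0): OLD=305839595/4194304 → NEW=0, ERR=305839595/4194304
(3,1): OLD=4236903759/33554432 → NEW=0, ERR=4236903759/33554432
(3,2): OLD=38666239549/268435456 → NEW=255, ERR=-29784801731/268435456
(3,3): OLD=1493351532247/17179869184 → NEW=0, ERR=1493351532247/17179869184
(3,4): OLD=22905352552631/137438953472 → NEW=255, ERR=-12141580582729/137438953472
(3,5): OLD=276290416362329/2199023255552 → NEW=0, ERR=276290416362329/2199023255552
(4,0): OLD=44808518821/536870912 → NEW=0, ERR=44808518821/536870912
(4,1): OLD=1037036600353/8589934592 → NEW=0, ERR=1037036600353/8589934592
(4,2): OLD=39949149587603/274877906944 → NEW=255, ERR=-30144716683117/274877906944
(4,3): OLD=368055938750335/4398046511104 → NEW=0, ERR=368055938750335/4398046511104
(4,4): OLD=14003146981048815/70368744177664 → NEW=255, ERR=-3940882784255505/70368744177664
(4,5): OLD=237835579052036905/1125899906842624 → NEW=255, ERR=-49268897192832215/1125899906842624
(5,0): OLD=12193349445619/137438953472 → NEW=0, ERR=12193349445619/137438953472
(5,1): OLD=528625304037283/4398046511104 → NEW=0, ERR=528625304037283/4398046511104
(5,2): OLD=5261877360215537/35184372088832 → NEW=255, ERR=-3710137522436623/35184372088832
(5,3): OLD=120092440547607467/1125899906842624 → NEW=0, ERR=120092440547607467/1125899906842624
(5,4): OLD=446283579183162779/2251799813685248 → NEW=255, ERR=-127925373306575461/2251799813685248
(5,5): OLD=5511340584527447223/36028797018963968 → NEW=255, ERR=-3676002655308364617/36028797018963968
Row 0: ..#.##
Row 1: ..#.##
Row 2: ..#.##
Row 3: ..#.#.
Row 4: ..#.##
Row 5: ..#.##

Answer: ..#.##
..#.##
..#.##
..#.#.
..#.##
..#.##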